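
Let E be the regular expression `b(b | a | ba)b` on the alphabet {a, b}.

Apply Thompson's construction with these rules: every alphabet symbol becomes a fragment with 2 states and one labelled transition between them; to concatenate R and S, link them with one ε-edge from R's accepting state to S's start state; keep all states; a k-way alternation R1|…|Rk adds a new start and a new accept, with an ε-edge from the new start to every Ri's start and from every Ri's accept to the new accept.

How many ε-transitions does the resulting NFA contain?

9

Building bottom-up:
Each of the 6 symbol leaves contributes 0 ε-transitions.
  ba → 1 ε-transition
  b | a | ba → 7 ε-transitions
  b(b | a | ba)b → 9 ε-transitions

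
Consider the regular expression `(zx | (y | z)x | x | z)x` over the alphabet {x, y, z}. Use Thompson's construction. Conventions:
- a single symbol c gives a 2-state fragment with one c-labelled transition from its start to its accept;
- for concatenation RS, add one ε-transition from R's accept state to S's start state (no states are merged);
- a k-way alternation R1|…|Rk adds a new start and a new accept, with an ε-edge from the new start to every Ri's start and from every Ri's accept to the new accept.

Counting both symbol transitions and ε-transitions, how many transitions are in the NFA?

Building bottom-up:
Each of the 8 symbol leaves contributes 1 transition (1 symbol, 0 ε).
  zx — 3 transitions (2 symbol, 1 ε)
  y | z — 6 transitions (2 symbol, 4 ε)
  (y | z)x — 8 transitions (3 symbol, 5 ε)
  zx | (y | z)x | x | z — 21 transitions (7 symbol, 14 ε)
  (zx | (y | z)x | x | z)x — 23 transitions (8 symbol, 15 ε)

23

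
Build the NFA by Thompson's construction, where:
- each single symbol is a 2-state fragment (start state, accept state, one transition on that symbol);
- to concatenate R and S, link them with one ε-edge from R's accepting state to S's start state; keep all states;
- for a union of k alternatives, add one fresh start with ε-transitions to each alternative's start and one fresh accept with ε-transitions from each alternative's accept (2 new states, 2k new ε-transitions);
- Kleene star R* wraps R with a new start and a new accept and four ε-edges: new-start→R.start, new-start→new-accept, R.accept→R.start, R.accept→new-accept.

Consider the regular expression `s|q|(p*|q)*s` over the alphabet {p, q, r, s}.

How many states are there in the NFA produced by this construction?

18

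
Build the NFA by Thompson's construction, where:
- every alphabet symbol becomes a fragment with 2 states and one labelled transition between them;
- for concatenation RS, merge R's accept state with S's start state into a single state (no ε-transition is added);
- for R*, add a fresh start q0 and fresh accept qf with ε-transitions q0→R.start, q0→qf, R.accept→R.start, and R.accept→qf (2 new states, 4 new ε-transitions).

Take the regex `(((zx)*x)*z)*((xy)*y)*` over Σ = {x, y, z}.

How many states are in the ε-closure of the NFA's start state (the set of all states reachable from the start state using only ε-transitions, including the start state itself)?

11

Compute the ε-closure size of each fragment's start state recursively; a symbol fragment's start has no outgoing ε-edge, so its closure is just itself (size 1).
  zx → same as the first factor's closure: |ε-closure| = 1
  (zx)* → the star's fresh start ε-reaches both the body's start and the fresh accept: |ε-closure| = 2 + 1 = 3
  (zx)*x → |ε-closure| = 3 + (1−1) = 3 (closure spills across the concat boundary because the left factor accepts ε)
  ((zx)*x)* → the star's fresh start ε-reaches both the body's start and the fresh accept: |ε-closure| = 2 + 3 = 5
  ((zx)*x)*z → the left operand accepts ε, so the closure extends into the next operand (the shared merged state is already counted); |ε-closure| = 5 + (1−1) = 5
  (((zx)*x)*z)* → |ε-closure| = 1 (new start) + 5 (body) + 1 (new accept) = 7
  xy → same as the first factor's closure: |ε-closure| = 1
  (xy)* → the star's fresh start ε-reaches both the body's start and the fresh accept: |ε-closure| = 2 + 1 = 3
  (xy)*y → |ε-closure| = 3 + (1−1) = 3 (closure spills across the concat boundary because the left factor accepts ε)
  ((xy)*y)* → |ε-closure| = 1 (new start) + 3 (body) + 1 (new accept) = 5
  (((zx)*x)*z)*((xy)*y)* → |ε-closure| = 7 + (5−1) = 11 (closure spills across the concat boundary because the left factor accepts ε)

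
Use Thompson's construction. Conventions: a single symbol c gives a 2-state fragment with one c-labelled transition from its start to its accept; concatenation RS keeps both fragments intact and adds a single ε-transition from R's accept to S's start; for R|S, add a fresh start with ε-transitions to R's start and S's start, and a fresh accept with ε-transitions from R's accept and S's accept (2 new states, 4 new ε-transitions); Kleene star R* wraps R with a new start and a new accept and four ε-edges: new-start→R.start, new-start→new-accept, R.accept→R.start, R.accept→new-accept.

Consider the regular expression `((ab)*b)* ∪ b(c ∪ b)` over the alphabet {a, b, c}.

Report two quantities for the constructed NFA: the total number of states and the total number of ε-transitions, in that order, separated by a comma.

20, 19

Recursing over subexpressions:
Each of the 6 symbol leaves contributes 2 states and 0 ε-transitions.
  ab : 4 states, 1 ε-transition
  (ab)* : 6 states, 5 ε-transitions
  (ab)*b : 8 states, 6 ε-transitions
  ((ab)*b)* : 10 states, 10 ε-transitions
  c ∪ b : 6 states, 4 ε-transitions
  b(c ∪ b) : 8 states, 5 ε-transitions
  ((ab)*b)* ∪ b(c ∪ b) : 20 states, 19 ε-transitions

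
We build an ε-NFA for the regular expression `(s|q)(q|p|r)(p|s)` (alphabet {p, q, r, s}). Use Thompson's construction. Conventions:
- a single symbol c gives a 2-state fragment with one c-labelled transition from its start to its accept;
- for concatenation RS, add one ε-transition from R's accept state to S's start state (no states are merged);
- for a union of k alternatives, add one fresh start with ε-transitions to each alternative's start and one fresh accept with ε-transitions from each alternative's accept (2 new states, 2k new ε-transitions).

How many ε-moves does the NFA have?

16

Building bottom-up:
Each of the 7 symbol leaves contributes 0 ε-transitions.
  s|q = 4 ε-transitions
  q|p|r = 6 ε-transitions
  p|s = 4 ε-transitions
  (s|q)(q|p|r)(p|s) = 16 ε-transitions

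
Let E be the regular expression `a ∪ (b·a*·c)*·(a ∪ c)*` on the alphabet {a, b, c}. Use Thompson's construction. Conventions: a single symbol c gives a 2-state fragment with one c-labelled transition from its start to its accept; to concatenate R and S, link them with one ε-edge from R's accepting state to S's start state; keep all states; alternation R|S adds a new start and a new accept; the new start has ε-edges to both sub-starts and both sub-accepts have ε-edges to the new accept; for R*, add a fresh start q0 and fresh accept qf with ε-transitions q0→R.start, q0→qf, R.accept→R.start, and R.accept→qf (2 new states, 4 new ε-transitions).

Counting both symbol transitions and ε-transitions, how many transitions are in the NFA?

Per subexpression:
Each of the 6 symbol leaves contributes 1 transition (1 symbol, 0 ε).
  a* = 5 transitions (1 symbol, 4 ε)
  b·a*·c = 9 transitions (3 symbol, 6 ε)
  (b·a*·c)* = 13 transitions (3 symbol, 10 ε)
  a ∪ c = 6 transitions (2 symbol, 4 ε)
  (a ∪ c)* = 10 transitions (2 symbol, 8 ε)
  (b·a*·c)*·(a ∪ c)* = 24 transitions (5 symbol, 19 ε)
  a ∪ (b·a*·c)*·(a ∪ c)* = 29 transitions (6 symbol, 23 ε)

29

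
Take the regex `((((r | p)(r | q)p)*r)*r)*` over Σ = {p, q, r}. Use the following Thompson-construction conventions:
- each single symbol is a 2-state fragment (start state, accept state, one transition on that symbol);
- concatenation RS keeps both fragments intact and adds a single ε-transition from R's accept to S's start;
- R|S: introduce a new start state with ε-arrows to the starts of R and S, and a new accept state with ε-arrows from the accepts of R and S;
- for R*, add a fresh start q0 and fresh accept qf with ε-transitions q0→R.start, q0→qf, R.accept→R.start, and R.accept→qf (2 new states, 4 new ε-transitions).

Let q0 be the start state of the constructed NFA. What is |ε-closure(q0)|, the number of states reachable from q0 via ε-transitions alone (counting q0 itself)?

Compute the ε-closure size of each fragment's start state recursively; a symbol fragment's start has no outgoing ε-edge, so its closure is just itself (size 1).
  r | p : new start ε-reaches every alternative's start; none of them accept ε, so the new accept is not reached: |closure| = 1 + 1 + 1 = 3
  r | q : new start ε-reaches every alternative's start; none of them accept ε, so the new accept is not reached: |closure| = 1 + 1 + 1 = 3
  (r | p)(r | q)p : |closure| equals the left operand's closure size = 3 (its accept is not ε-reachable, so the closure stops there)
  ((r | p)(r | q)p)* : the star's fresh start ε-reaches both the body's start and the fresh accept: |closure| = 2 + 3 = 5
  ((r | p)(r | q)p)*r : |closure| = 5 + 1 = 6 (closure spills across the concat boundary because the left factor accepts ε)
  (((r | p)(r | q)p)*r)* : |closure| = 1 (new start) + 6 (body) + 1 (new accept) = 8
  (((r | p)(r | q)p)*r)*r : the left operand accepts ε, so the closure extends into the next operand (via the concat ε-link); |closure| = 8 + 1 = 9
  ((((r | p)(r | q)p)*r)*r)* : new start has ε-edges to the inner start and to the new accept, so |closure| = 2 + 9 = 11

11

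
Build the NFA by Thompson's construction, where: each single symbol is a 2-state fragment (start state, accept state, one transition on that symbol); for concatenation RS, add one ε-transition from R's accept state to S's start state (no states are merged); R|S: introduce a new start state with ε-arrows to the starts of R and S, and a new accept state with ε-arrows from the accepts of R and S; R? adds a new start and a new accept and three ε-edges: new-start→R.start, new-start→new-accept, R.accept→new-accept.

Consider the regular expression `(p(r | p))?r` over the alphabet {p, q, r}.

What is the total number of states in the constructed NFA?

12

By structural recursion:
Each of the 4 symbol leaves contributes a 2-state fragment.
  r | p — 6 states
  p(r | p) — 8 states
  (p(r | p))? — 10 states
  (p(r | p))?r — 12 states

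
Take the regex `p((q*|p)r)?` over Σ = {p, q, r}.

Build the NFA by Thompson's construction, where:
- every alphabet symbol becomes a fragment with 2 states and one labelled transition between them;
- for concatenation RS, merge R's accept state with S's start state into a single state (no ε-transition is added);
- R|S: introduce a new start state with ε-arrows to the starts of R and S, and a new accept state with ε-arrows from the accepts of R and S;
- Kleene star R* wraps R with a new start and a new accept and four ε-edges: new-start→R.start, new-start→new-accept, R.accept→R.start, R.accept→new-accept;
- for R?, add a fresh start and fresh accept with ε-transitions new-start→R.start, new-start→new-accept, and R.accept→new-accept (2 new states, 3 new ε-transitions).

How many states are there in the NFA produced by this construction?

12

Per subexpression:
Each of the 4 symbol leaves contributes a 2-state fragment.
  q* : 4 states
  q*|p : 8 states
  (q*|p)r : 9 states
  ((q*|p)r)? : 11 states
  p((q*|p)r)? : 12 states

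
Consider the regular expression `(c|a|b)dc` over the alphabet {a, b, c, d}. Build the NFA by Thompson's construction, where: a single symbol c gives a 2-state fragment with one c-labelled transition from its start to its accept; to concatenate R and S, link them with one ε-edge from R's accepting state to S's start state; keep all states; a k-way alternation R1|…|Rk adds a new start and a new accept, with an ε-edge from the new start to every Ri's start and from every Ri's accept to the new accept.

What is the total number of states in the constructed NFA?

Per subexpression:
Each of the 5 symbol leaves contributes a 2-state fragment.
  c|a|b — 8 states
  (c|a|b)dc — 12 states

12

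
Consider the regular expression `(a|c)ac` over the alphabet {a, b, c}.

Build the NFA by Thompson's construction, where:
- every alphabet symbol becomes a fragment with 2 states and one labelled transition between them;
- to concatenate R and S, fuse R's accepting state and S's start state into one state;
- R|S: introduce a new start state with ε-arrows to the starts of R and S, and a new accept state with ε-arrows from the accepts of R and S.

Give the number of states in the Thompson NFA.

Building bottom-up:
Each of the 4 symbol leaves contributes a 2-state fragment.
  a|c = 6 states
  (a|c)ac = 8 states

8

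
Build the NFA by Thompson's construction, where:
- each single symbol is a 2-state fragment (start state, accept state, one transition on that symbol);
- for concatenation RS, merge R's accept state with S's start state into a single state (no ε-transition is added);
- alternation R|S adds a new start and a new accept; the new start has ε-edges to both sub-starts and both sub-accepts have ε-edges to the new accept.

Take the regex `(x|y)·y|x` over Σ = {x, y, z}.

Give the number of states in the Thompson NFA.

11

Recursing over subexpressions:
Each of the 4 symbol leaves contributes a 2-state fragment.
  x|y = 6 states
  (x|y)·y = 7 states
  (x|y)·y|x = 11 states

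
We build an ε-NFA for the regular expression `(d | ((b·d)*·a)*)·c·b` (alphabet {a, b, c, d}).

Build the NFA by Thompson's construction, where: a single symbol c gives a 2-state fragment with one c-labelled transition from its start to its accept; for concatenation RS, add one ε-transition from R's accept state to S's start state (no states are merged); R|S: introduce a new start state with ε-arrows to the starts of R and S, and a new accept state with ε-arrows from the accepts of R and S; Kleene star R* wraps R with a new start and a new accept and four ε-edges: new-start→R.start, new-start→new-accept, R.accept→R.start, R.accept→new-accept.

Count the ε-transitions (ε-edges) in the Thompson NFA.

16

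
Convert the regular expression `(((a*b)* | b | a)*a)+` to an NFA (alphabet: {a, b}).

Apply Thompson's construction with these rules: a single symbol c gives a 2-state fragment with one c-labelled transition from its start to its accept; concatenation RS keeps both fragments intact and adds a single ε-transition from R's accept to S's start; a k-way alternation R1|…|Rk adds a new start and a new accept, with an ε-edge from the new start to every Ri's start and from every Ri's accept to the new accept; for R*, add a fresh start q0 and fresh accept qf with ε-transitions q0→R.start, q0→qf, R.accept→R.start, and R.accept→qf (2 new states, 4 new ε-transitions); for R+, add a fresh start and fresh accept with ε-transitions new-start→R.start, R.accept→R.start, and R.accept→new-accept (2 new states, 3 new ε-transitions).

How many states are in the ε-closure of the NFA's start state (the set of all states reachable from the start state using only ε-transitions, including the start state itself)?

Work bottom-up. For each fragment F, track |ε-closure(F.start)| and whether F's accept lies in that closure (i.e. whether F accepts ε). A single-symbol fragment has closure size 1 and does not accept ε.
  a* — C = 1 (new start) + 1 (body) + 1 (new accept) = 3
  a*b — C = 3 + 1 = 4 (closure spills across the concat boundary because the left factor accepts ε)
  (a*b)* — the star's fresh start ε-reaches both the body's start and the fresh accept: C = 2 + 4 = 6
  (a*b)* | b | a — C = 1 (new start) + (6 + 1 + 1) + 1 (new accept, since some branch ε-reaches its own accept) = 10
  ((a*b)* | b | a)* — new start has ε-edges to the inner start and to the new accept, so C = 2 + 10 = 12
  ((a*b)* | b | a)*a — C = 12 + 1 = 13 (closure spills across the concat boundary because the left factor accepts ε)
  (((a*b)* | b | a)*a)+ — C = 1 + 13 = 14 (the body doesn't accept ε, so the new accept is not reached)

14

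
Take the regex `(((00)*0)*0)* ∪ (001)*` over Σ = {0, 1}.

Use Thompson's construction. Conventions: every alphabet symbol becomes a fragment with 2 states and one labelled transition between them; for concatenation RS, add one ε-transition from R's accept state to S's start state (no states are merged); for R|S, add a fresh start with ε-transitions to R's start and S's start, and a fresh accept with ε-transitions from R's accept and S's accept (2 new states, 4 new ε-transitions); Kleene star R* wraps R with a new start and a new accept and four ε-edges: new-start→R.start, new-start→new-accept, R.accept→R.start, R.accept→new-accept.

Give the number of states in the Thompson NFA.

24

Per subexpression:
Each of the 7 symbol leaves contributes a 2-state fragment.
  00 — 4 states
  (00)* — 6 states
  (00)*0 — 8 states
  ((00)*0)* — 10 states
  ((00)*0)*0 — 12 states
  (((00)*0)*0)* — 14 states
  001 — 6 states
  (001)* — 8 states
  (((00)*0)*0)* ∪ (001)* — 24 states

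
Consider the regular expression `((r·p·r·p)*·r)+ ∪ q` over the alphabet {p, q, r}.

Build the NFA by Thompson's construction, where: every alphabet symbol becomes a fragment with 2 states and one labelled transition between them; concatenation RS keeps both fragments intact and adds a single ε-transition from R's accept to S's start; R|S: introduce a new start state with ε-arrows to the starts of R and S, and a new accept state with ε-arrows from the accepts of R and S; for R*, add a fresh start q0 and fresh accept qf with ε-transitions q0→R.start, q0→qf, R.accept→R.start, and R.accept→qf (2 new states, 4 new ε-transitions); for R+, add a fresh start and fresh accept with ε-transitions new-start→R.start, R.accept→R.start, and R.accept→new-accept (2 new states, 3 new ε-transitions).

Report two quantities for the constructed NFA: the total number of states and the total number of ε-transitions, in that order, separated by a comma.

18, 15

By structural recursion:
Each of the 6 symbol leaves contributes 2 states and 0 ε-transitions.
  r·p·r·p — 8 states, 3 ε-transitions
  (r·p·r·p)* — 10 states, 7 ε-transitions
  (r·p·r·p)*·r — 12 states, 8 ε-transitions
  ((r·p·r·p)*·r)+ — 14 states, 11 ε-transitions
  ((r·p·r·p)*·r)+ ∪ q — 18 states, 15 ε-transitions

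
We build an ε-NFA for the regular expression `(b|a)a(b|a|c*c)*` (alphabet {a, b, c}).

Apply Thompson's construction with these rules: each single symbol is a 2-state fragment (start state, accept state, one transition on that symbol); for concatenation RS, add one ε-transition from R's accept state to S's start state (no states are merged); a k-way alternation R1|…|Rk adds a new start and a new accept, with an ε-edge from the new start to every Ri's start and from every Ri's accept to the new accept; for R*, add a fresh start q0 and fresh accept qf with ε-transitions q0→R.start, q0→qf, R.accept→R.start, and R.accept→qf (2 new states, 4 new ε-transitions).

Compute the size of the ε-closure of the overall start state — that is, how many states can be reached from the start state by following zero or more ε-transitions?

Work bottom-up. For each fragment F, track |ε-closure(F.start)| and whether F's accept lies in that closure (i.e. whether F accepts ε). A single-symbol fragment has closure size 1 and does not accept ε.
  b|a — new start ε-reaches every alternative's start; none of them accept ε, so the new accept is not reached: |closure| = 1 + 1 + 1 = 3
  c* — |closure| = 1 (new start) + 1 (body) + 1 (new accept) = 3
  c*c — the left operand accepts ε, so the closure extends into the next operand (via the concat ε-link); |closure| = 3 + 1 = 4
  b|a|c*c — |closure| = 1 + 1 + 1 + 4 = 7 (the new accept is not ε-reachable since no branch accepts ε)
  (b|a|c*c)* — new start has ε-edges to the inner start and to the new accept, so |closure| = 2 + 7 = 9
  (b|a)a(b|a|c*c)* — same as the first factor's closure: |closure| = 3

3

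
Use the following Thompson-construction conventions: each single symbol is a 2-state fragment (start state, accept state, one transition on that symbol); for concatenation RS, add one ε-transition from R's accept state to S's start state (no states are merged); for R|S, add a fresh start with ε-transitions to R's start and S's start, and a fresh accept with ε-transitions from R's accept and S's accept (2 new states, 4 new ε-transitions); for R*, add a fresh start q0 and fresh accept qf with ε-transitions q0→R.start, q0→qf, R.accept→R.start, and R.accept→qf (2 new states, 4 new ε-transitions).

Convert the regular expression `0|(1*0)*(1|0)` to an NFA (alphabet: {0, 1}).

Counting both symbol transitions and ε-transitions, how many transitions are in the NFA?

Recursing over subexpressions:
Each of the 5 symbol leaves contributes 1 transition (1 symbol, 0 ε).
  1* — 5 transitions (1 symbol, 4 ε)
  1*0 — 7 transitions (2 symbol, 5 ε)
  (1*0)* — 11 transitions (2 symbol, 9 ε)
  1|0 — 6 transitions (2 symbol, 4 ε)
  (1*0)*(1|0) — 18 transitions (4 symbol, 14 ε)
  0|(1*0)*(1|0) — 23 transitions (5 symbol, 18 ε)

23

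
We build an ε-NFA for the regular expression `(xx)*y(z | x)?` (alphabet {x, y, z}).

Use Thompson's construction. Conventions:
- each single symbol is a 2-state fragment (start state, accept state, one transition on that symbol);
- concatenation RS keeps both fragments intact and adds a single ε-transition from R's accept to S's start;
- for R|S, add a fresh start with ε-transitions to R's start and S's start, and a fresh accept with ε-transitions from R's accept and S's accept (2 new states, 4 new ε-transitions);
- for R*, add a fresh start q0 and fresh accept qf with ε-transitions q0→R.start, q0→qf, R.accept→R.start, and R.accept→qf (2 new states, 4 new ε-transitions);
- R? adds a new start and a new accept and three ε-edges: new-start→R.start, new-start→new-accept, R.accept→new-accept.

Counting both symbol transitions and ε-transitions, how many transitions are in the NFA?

By structural recursion:
Each of the 5 symbol leaves contributes 1 transition (1 symbol, 0 ε).
  xx — 3 transitions (2 symbol, 1 ε)
  (xx)* — 7 transitions (2 symbol, 5 ε)
  z | x — 6 transitions (2 symbol, 4 ε)
  (z | x)? — 9 transitions (2 symbol, 7 ε)
  (xx)*y(z | x)? — 19 transitions (5 symbol, 14 ε)

19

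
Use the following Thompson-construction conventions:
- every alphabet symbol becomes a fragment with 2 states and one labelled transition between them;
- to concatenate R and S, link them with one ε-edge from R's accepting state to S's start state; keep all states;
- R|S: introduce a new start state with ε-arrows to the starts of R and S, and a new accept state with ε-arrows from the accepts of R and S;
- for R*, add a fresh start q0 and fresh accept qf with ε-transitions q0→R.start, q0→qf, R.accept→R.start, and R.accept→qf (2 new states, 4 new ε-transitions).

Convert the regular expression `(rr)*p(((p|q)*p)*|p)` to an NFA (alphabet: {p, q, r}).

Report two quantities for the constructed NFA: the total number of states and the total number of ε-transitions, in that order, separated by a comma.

24, 24

By structural recursion:
Each of the 7 symbol leaves contributes 2 states and 0 ε-transitions.
  rr = 4 states, 1 ε-transition
  (rr)* = 6 states, 5 ε-transitions
  p|q = 6 states, 4 ε-transitions
  (p|q)* = 8 states, 8 ε-transitions
  (p|q)*p = 10 states, 9 ε-transitions
  ((p|q)*p)* = 12 states, 13 ε-transitions
  ((p|q)*p)*|p = 16 states, 17 ε-transitions
  (rr)*p(((p|q)*p)*|p) = 24 states, 24 ε-transitions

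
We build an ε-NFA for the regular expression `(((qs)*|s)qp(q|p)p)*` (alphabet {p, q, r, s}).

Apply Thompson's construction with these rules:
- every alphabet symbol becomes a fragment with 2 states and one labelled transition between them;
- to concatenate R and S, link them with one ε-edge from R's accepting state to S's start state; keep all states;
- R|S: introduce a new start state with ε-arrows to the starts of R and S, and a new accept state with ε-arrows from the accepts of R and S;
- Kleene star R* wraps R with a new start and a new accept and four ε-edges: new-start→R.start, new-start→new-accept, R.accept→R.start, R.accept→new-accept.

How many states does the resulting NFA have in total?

Building bottom-up:
Each of the 8 symbol leaves contributes a 2-state fragment.
  qs : 4 states
  (qs)* : 6 states
  (qs)*|s : 10 states
  q|p : 6 states
  ((qs)*|s)qp(q|p)p : 22 states
  (((qs)*|s)qp(q|p)p)* : 24 states

24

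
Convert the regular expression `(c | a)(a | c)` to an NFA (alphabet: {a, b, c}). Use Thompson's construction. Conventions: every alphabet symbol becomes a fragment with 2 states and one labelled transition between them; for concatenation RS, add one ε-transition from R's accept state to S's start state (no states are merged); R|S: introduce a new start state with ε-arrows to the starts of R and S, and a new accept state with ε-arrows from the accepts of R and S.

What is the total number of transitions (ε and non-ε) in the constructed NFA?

By structural recursion:
Each of the 4 symbol leaves contributes 1 transition (1 symbol, 0 ε).
  c | a = 6 transitions (2 symbol, 4 ε)
  a | c = 6 transitions (2 symbol, 4 ε)
  (c | a)(a | c) = 13 transitions (4 symbol, 9 ε)

13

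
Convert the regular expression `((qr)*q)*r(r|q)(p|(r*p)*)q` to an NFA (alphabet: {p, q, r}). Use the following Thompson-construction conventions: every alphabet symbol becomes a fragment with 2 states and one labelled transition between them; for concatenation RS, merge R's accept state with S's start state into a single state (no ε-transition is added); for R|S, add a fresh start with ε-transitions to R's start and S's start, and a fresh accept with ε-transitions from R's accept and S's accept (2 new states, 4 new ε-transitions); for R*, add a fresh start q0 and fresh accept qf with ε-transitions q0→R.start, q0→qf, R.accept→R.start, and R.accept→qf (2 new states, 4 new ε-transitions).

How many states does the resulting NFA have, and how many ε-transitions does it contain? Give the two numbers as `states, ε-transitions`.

25, 24

Building bottom-up:
Each of the 10 symbol leaves contributes 2 states and 0 ε-transitions.
  qr — 3 states, 0 ε-transitions
  (qr)* — 5 states, 4 ε-transitions
  (qr)*q — 6 states, 4 ε-transitions
  ((qr)*q)* — 8 states, 8 ε-transitions
  r|q — 6 states, 4 ε-transitions
  r* — 4 states, 4 ε-transitions
  r*p — 5 states, 4 ε-transitions
  (r*p)* — 7 states, 8 ε-transitions
  p|(r*p)* — 11 states, 12 ε-transitions
  ((qr)*q)*r(r|q)(p|(r*p)*)q — 25 states, 24 ε-transitions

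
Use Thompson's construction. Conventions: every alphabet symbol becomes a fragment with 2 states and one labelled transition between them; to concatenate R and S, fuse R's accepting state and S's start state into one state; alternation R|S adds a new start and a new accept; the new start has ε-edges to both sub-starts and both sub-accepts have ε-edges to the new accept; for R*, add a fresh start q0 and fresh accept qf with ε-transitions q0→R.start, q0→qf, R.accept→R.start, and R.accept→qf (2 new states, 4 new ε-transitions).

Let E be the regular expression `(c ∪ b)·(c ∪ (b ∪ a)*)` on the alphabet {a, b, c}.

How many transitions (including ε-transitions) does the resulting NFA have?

21

Building bottom-up:
Each of the 5 symbol leaves contributes 1 transition (1 symbol, 0 ε).
  c ∪ b — 6 transitions (2 symbol, 4 ε)
  b ∪ a — 6 transitions (2 symbol, 4 ε)
  (b ∪ a)* — 10 transitions (2 symbol, 8 ε)
  c ∪ (b ∪ a)* — 15 transitions (3 symbol, 12 ε)
  (c ∪ b)·(c ∪ (b ∪ a)*) — 21 transitions (5 symbol, 16 ε)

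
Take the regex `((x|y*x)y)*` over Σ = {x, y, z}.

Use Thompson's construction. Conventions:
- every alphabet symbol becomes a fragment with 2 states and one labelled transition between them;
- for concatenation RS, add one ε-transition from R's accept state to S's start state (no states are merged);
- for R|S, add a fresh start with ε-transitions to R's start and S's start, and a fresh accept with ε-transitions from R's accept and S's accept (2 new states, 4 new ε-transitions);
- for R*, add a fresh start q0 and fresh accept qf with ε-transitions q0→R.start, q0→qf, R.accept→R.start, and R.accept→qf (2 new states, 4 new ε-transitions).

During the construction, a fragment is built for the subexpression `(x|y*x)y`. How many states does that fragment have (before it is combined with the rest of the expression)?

Fragment for `(x|y*x)y`:
Each of the 4 symbol leaves contributes a 2-state fragment.
  y* → 4 states
  y*x → 6 states
  x|y*x → 10 states
  (x|y*x)y → 12 states

12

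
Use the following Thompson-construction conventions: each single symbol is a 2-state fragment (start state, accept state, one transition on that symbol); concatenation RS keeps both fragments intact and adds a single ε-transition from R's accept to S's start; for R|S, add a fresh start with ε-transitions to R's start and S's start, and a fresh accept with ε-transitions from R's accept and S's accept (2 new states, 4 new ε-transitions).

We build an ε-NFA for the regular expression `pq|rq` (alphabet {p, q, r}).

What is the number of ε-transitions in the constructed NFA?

6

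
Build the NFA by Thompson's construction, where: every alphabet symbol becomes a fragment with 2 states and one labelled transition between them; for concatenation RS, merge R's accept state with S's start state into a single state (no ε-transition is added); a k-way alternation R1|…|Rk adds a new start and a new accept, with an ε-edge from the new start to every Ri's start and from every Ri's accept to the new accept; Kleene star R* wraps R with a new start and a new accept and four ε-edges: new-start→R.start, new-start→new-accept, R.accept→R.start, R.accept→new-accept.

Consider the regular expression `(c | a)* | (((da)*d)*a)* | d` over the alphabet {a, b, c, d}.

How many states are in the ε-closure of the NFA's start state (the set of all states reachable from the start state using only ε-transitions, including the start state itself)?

Work bottom-up. For each fragment F, track |ε-closure(F.start)| and whether F's accept lies in that closure (i.e. whether F accepts ε). A single-symbol fragment has closure size 1 and does not accept ε.
  c | a → new start ε-reaches every alternative's start; none of them accept ε, so the new accept is not reached: |ε-closure| = 1 + 1 + 1 = 3
  (c | a)* → new start has ε-edges to the inner start and to the new accept, so |ε-closure| = 2 + 3 = 5
  da → same as the first factor's closure: |ε-closure| = 1
  (da)* → |ε-closure| = 1 (new start) + 1 (body) + 1 (new accept) = 3
  (da)*d → |ε-closure| = 3 + (1−1) = 3 (closure spills across the concat boundary because the left factor accepts ε)
  ((da)*d)* → the star's fresh start ε-reaches both the body's start and the fresh accept: |ε-closure| = 2 + 3 = 5
  ((da)*d)*a → the left operand accepts ε, so the closure extends into the next operand (the shared merged state is already counted); |ε-closure| = 5 + (1−1) = 5
  (((da)*d)*a)* → new start has ε-edges to the inner start and to the new accept, so |ε-closure| = 2 + 5 = 7
  (c | a)* | (((da)*d)*a)* | d → new start ε-reaches every alternative's start; at least one alternative accepts ε, so the union's new accept is reached too: |ε-closure| = 1 + 5 + 7 + 1 + 1 = 15

15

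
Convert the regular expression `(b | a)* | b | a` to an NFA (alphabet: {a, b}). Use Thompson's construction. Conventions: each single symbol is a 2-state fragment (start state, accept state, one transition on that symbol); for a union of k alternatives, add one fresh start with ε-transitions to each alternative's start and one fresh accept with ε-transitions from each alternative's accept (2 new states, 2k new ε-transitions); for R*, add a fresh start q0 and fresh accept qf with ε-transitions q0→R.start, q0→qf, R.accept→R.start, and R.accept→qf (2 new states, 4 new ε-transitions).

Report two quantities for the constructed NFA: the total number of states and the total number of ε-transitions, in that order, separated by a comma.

Per subexpression:
Each of the 4 symbol leaves contributes 2 states and 0 ε-transitions.
  b | a = 6 states, 4 ε-transitions
  (b | a)* = 8 states, 8 ε-transitions
  (b | a)* | b | a = 14 states, 14 ε-transitions

14, 14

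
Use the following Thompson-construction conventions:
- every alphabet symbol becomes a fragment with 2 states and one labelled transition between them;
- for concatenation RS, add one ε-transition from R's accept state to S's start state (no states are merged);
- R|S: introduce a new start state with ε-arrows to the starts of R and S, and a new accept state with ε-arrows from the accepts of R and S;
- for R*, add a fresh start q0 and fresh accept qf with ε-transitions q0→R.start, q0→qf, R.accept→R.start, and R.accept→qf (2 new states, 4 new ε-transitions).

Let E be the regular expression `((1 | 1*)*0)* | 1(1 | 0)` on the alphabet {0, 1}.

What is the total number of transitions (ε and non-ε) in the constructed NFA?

32

Bottom-up over the parse tree:
Each of the 6 symbol leaves contributes 1 transition (1 symbol, 0 ε).
  1* = 5 transitions (1 symbol, 4 ε)
  1 | 1* = 10 transitions (2 symbol, 8 ε)
  (1 | 1*)* = 14 transitions (2 symbol, 12 ε)
  (1 | 1*)*0 = 16 transitions (3 symbol, 13 ε)
  ((1 | 1*)*0)* = 20 transitions (3 symbol, 17 ε)
  1 | 0 = 6 transitions (2 symbol, 4 ε)
  1(1 | 0) = 8 transitions (3 symbol, 5 ε)
  ((1 | 1*)*0)* | 1(1 | 0) = 32 transitions (6 symbol, 26 ε)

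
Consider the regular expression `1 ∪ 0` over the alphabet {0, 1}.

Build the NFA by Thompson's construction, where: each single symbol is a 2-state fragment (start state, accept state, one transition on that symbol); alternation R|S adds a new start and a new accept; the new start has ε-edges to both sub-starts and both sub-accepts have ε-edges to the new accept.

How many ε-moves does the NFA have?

4

Per subexpression:
Each of the 2 symbol leaves contributes 0 ε-transitions.
  1 ∪ 0 : 4 ε-transitions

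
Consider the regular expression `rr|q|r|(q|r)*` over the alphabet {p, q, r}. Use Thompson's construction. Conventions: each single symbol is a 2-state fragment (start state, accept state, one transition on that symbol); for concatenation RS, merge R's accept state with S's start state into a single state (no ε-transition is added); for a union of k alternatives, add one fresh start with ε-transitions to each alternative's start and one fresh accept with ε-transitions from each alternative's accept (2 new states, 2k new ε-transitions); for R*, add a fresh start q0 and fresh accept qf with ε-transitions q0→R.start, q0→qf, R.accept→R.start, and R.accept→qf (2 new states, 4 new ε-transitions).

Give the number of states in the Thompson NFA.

17

Building bottom-up:
Each of the 6 symbol leaves contributes a 2-state fragment.
  rr = 3 states
  q|r = 6 states
  (q|r)* = 8 states
  rr|q|r|(q|r)* = 17 states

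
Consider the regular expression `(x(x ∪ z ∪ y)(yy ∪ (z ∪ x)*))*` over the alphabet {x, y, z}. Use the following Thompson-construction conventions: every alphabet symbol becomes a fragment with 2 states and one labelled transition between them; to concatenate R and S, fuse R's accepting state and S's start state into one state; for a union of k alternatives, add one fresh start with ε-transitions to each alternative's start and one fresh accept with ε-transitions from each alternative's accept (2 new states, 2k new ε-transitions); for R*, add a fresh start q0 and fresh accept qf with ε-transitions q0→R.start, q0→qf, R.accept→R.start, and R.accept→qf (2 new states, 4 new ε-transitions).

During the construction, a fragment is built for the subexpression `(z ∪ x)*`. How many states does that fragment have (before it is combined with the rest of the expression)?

Fragment for `(z ∪ x)*`:
Each of the 2 symbol leaves contributes a 2-state fragment.
  z ∪ x = 6 states
  (z ∪ x)* = 8 states

8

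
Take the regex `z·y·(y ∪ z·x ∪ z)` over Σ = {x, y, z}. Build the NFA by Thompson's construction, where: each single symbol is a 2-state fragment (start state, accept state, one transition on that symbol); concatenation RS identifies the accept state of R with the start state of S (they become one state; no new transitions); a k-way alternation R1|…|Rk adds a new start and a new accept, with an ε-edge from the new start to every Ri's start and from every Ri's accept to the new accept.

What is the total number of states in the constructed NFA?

By structural recursion:
Each of the 6 symbol leaves contributes a 2-state fragment.
  z·x = 3 states
  y ∪ z·x ∪ z = 9 states
  z·y·(y ∪ z·x ∪ z) = 11 states

11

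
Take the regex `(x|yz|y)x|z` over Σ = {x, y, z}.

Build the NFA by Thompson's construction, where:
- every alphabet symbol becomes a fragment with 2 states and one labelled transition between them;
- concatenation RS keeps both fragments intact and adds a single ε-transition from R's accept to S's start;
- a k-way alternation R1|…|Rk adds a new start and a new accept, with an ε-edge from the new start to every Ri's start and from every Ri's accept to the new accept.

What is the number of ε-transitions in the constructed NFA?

12

Per subexpression:
Each of the 6 symbol leaves contributes 0 ε-transitions.
  yz — 1 ε-transition
  x|yz|y — 7 ε-transitions
  (x|yz|y)x — 8 ε-transitions
  (x|yz|y)x|z — 12 ε-transitions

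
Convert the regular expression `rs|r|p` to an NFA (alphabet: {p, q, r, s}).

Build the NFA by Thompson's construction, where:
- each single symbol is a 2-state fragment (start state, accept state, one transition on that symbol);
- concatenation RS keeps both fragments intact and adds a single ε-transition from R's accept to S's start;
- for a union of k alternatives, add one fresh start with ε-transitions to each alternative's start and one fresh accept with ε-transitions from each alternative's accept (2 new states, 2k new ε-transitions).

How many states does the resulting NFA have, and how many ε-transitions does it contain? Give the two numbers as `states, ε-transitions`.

Bottom-up over the parse tree:
Each of the 4 symbol leaves contributes 2 states and 0 ε-transitions.
  rs — 4 states, 1 ε-transition
  rs|r|p — 10 states, 7 ε-transitions

10, 7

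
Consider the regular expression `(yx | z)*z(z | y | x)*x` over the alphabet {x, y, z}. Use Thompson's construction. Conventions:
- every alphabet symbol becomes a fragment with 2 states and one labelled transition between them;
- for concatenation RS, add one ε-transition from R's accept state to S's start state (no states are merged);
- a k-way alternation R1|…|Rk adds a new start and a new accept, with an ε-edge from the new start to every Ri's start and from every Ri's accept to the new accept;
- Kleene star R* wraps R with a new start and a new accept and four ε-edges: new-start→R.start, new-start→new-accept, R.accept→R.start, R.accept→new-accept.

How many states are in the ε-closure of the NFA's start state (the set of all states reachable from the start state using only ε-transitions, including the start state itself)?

Let C(F) = |ε-closure(F.start)| within fragment F, and note whether F accepts ε. Symbol fragments have C = 1 and do not accept ε. Then:
  yx → C equals the left operand's closure size = 1 (its accept is not ε-reachable, so the closure stops there)
  yx | z → C = 1 + 1 + 1 = 3 (the new accept is not ε-reachable since no branch accepts ε)
  (yx | z)* → the star's fresh start ε-reaches both the body's start and the fresh accept: C = 2 + 3 = 5
  z | y | x → C = 1 + 1 + 1 + 1 = 4 (the new accept is not ε-reachable since no branch accepts ε)
  (z | y | x)* → C = 1 (new start) + 4 (body) + 1 (new accept) = 6
  (yx | z)*z(z | y | x)*x → C = 5 + 1 = 6 (closure spills across the concat boundary because the left factor accepts ε)

6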